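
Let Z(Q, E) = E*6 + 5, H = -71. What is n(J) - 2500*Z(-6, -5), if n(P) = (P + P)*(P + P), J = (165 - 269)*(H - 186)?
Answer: 2857606436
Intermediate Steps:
Z(Q, E) = 5 + 6*E (Z(Q, E) = 6*E + 5 = 5 + 6*E)
J = 26728 (J = (165 - 269)*(-71 - 186) = -104*(-257) = 26728)
n(P) = 4*P² (n(P) = (2*P)*(2*P) = 4*P²)
n(J) - 2500*Z(-6, -5) = 4*26728² - 2500*(5 + 6*(-5)) = 4*714385984 - 2500*(5 - 30) = 2857543936 - 2500*(-25) = 2857543936 - 1*(-62500) = 2857543936 + 62500 = 2857606436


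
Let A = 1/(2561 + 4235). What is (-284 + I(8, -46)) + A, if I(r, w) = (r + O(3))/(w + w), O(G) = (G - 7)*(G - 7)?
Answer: -44432225/156308 ≈ -284.26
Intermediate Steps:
O(G) = (-7 + G)**2 (O(G) = (-7 + G)*(-7 + G) = (-7 + G)**2)
I(r, w) = (16 + r)/(2*w) (I(r, w) = (r + (-7 + 3)**2)/(w + w) = (r + (-4)**2)/((2*w)) = (r + 16)*(1/(2*w)) = (16 + r)*(1/(2*w)) = (16 + r)/(2*w))
A = 1/6796 ≈ 0.00014715
(-284 + I(8, -46)) + A = (-284 + (1/2)*(16 + 8)/(-46)) + 1/6796 = (-284 + (1/2)*(-1/46)*24) + 1/6796 = (-284 - 6/23) + 1/6796 = -6538/23 + 1/6796 = -44432225/156308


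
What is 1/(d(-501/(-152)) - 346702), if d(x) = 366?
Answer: -1/346336 ≈ -2.8874e-6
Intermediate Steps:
1/(d(-501/(-152)) - 346702) = 1/(366 - 346702) = 1/(-346336) = -1/346336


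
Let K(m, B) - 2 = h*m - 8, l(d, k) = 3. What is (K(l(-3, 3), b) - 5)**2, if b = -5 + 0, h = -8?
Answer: 1225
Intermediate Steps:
b = -5
K(m, B) = -6 - 8*m (K(m, B) = 2 + (-8*m - 8) = 2 + (-8 - 8*m) = -6 - 8*m)
(K(l(-3, 3), b) - 5)**2 = ((-6 - 8*3) - 5)**2 = ((-6 - 24) - 5)**2 = (-30 - 5)**2 = (-35)**2 = 1225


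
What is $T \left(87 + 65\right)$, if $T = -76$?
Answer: $-11552$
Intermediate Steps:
$T \left(87 + 65\right) = - 76 \left(87 + 65\right) = \left(-76\right) 152 = -11552$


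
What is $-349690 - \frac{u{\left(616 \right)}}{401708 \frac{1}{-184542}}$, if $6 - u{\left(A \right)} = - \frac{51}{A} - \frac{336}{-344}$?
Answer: $- \frac{1860415515206401}{5320220752} \approx -3.4969 \cdot 10^{5}$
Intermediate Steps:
$u{\left(A \right)} = \frac{216}{43} + \frac{51}{A}$ ($u{\left(A \right)} = 6 - \left(- \frac{51}{A} - \frac{336}{-344}\right) = 6 - \left(- \frac{51}{A} - - \frac{42}{43}\right) = 6 - \left(- \frac{51}{A} + \frac{42}{43}\right) = 6 - \left(\frac{42}{43} - \frac{51}{A}\right) = \frac{216}{43} + \frac{51}{A}$)
$-349690 - \frac{u{\left(616 \right)}}{401708 \frac{1}{-184542}} = -349690 - \frac{\frac{216}{43} + \frac{51}{616}}{401708 \frac{1}{-184542}} = -349690 - \frac{\frac{216}{43} + 51 \cdot \frac{1}{616}}{401708 \left(- \frac{1}{184542}\right)} = -349690 - \frac{\frac{216}{43} + \frac{51}{616}}{- \frac{200854}{92271}} = -349690 - \frac{135249}{26488} \left(- \frac{92271}{200854}\right) = -349690 - - \frac{12479560479}{5320220752} = -349690 + \frac{12479560479}{5320220752} = - \frac{1860415515206401}{5320220752}$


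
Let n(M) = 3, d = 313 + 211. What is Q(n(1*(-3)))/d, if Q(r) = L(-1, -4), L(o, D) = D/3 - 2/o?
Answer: 1/786 ≈ 0.0012723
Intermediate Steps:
d = 524
L(o, D) = -2/o + D/3 (L(o, D) = D*(⅓) - 2/o = D/3 - 2/o = -2/o + D/3)
Q(r) = ⅔ (Q(r) = -2/(-1) + (⅓)*(-4) = -2*(-1) - 4/3 = 2 - 4/3 = ⅔)
Q(n(1*(-3)))/d = (⅔)/524 = (⅔)*(1/524) = 1/786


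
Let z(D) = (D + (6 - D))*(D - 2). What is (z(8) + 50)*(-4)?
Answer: -344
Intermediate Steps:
z(D) = -12 + 6*D (z(D) = 6*(-2 + D) = -12 + 6*D)
(z(8) + 50)*(-4) = ((-12 + 6*8) + 50)*(-4) = ((-12 + 48) + 50)*(-4) = (36 + 50)*(-4) = 86*(-4) = -344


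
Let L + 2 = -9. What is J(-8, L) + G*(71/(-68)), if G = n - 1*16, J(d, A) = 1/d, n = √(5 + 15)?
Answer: 2255/136 - 71*√5/34 ≈ 11.911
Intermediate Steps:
L = -11 (L = -2 - 9 = -11)
n = 2*√5 (n = √20 = 2*√5 ≈ 4.4721)
G = -16 + 2*√5 (G = 2*√5 - 1*16 = 2*√5 - 16 = -16 + 2*√5 ≈ -11.528)
J(-8, L) + G*(71/(-68)) = 1/(-8) + (-16 + 2*√5)*(71/(-68)) = -⅛ + (-16 + 2*√5)*(71*(-1/68)) = -⅛ + (-16 + 2*√5)*(-71/68) = -⅛ + (284/17 - 71*√5/34) = 2255/136 - 71*√5/34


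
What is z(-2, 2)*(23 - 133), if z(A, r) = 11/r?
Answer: -605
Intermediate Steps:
z(-2, 2)*(23 - 133) = (11/2)*(23 - 133) = (11*(½))*(-110) = (11/2)*(-110) = -605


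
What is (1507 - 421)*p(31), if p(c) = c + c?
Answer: 67332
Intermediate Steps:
p(c) = 2*c
(1507 - 421)*p(31) = (1507 - 421)*(2*31) = 1086*62 = 67332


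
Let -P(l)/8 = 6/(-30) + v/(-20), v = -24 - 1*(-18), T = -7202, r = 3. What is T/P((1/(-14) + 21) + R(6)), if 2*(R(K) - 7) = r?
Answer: 18005/2 ≈ 9002.5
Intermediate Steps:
R(K) = 17/2 (R(K) = 7 + (½)*3 = 7 + 3/2 = 17/2)
v = -6 (v = -24 + 18 = -6)
P(l) = -⅘ (P(l) = -8*(6/(-30) - 6/(-20)) = -8*(6*(-1/30) - 6*(-1/20)) = -8*(-⅕ + 3/10) = -8*⅒ = -⅘)
T/P((1/(-14) + 21) + R(6)) = -7202/(-⅘) = -7202*(-5/4) = 18005/2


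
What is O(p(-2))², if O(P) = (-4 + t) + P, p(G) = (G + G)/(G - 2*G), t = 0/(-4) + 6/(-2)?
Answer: 81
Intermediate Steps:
t = -3 (t = 0*(-¼) + 6*(-½) = 0 - 3 = -3)
p(G) = -2 (p(G) = (2*G)/((-G)) = (2*G)*(-1/G) = -2)
O(P) = -7 + P (O(P) = (-4 - 3) + P = -7 + P)
O(p(-2))² = (-7 - 2)² = (-9)² = 81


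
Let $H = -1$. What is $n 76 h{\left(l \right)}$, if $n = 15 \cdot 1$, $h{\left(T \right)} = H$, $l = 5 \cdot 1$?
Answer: $-1140$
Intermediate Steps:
$l = 5$
$h{\left(T \right)} = -1$
$n = 15$
$n 76 h{\left(l \right)} = 15 \cdot 76 \left(-1\right) = 1140 \left(-1\right) = -1140$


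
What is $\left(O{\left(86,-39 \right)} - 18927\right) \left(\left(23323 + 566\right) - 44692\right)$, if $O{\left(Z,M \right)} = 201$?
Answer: $389556978$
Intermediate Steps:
$\left(O{\left(86,-39 \right)} - 18927\right) \left(\left(23323 + 566\right) - 44692\right) = \left(201 - 18927\right) \left(\left(23323 + 566\right) - 44692\right) = - 18726 \left(23889 - 44692\right) = \left(-18726\right) \left(-20803\right) = 389556978$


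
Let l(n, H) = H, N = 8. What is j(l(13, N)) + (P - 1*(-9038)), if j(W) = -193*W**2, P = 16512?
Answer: 13198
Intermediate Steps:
j(l(13, N)) + (P - 1*(-9038)) = -193*8**2 + (16512 - 1*(-9038)) = -193*64 + (16512 + 9038) = -12352 + 25550 = 13198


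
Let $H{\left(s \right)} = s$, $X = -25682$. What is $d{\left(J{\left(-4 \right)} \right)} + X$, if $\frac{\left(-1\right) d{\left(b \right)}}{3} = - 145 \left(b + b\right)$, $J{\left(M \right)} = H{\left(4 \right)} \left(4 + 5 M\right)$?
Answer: $-81362$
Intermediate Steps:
$J{\left(M \right)} = 16 + 20 M$ ($J{\left(M \right)} = 4 \left(4 + 5 M\right) = 16 + 20 M$)
$d{\left(b \right)} = 870 b$ ($d{\left(b \right)} = - 3 \left(- 145 \left(b + b\right)\right) = - 3 \left(- 145 \cdot 2 b\right) = - 3 \left(- 290 b\right) = 870 b$)
$d{\left(J{\left(-4 \right)} \right)} + X = 870 \left(16 + 20 \left(-4\right)\right) - 25682 = 870 \left(16 - 80\right) - 25682 = 870 \left(-64\right) - 25682 = -55680 - 25682 = -81362$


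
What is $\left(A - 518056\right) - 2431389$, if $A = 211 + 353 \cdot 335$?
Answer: $-2830979$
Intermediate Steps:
$A = 118466$ ($A = 211 + 118255 = 118466$)
$\left(A - 518056\right) - 2431389 = \left(118466 - 518056\right) - 2431389 = -399590 - 2431389 = -2830979$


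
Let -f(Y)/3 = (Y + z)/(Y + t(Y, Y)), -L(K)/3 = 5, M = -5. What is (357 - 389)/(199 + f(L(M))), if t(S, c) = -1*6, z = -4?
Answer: -112/687 ≈ -0.16303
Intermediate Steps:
L(K) = -15 (L(K) = -3*5 = -15)
t(S, c) = -6
f(Y) = -3*(-4 + Y)/(-6 + Y) (f(Y) = -3*(Y - 4)/(Y - 6) = -3*(-4 + Y)/(-6 + Y))
(357 - 389)/(199 + f(L(M))) = (357 - 389)/(199 + 3*(4 - 1*(-15))/(-6 - 15)) = -32/(199 + 3*(4 + 15)/(-21)) = -32/(199 + 3*(-1/21)*19) = -32/(199 - 19/7) = -32/1374/7 = -32*7/1374 = -112/687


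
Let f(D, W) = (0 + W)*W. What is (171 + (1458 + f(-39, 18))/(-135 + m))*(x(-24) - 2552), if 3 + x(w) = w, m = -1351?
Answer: -325371798/743 ≈ -4.3792e+5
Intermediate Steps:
f(D, W) = W² (f(D, W) = W*W = W²)
x(w) = -3 + w
(171 + (1458 + f(-39, 18))/(-135 + m))*(x(-24) - 2552) = (171 + (1458 + 18²)/(-135 - 1351))*((-3 - 24) - 2552) = (171 + (1458 + 324)/(-1486))*(-27 - 2552) = (171 + 1782*(-1/1486))*(-2579) = (171 - 891/743)*(-2579) = (126162/743)*(-2579) = -325371798/743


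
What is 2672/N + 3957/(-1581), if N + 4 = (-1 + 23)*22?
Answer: 48439/15810 ≈ 3.0638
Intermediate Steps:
N = 480 (N = -4 + (-1 + 23)*22 = -4 + 22*22 = -4 + 484 = 480)
2672/N + 3957/(-1581) = 2672/480 + 3957/(-1581) = 2672*(1/480) + 3957*(-1/1581) = 167/30 - 1319/527 = 48439/15810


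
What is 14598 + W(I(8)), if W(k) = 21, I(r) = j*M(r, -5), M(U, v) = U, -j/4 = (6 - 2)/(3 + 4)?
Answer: 14619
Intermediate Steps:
j = -16/7 (j = -4*(6 - 2)/(3 + 4) = -16/7 ≈ -2.2857)
I(r) = -16*r/7
14598 + W(I(8)) = 14598 + 21 = 14619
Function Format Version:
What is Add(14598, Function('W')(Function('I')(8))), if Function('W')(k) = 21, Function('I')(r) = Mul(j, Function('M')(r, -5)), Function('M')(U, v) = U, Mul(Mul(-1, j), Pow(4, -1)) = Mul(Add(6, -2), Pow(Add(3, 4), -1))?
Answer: 14619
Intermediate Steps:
j = Rational(-16, 7) (j = Mul(-4, Mul(Add(6, -2), Pow(Add(3, 4), -1))) = Mul(-4, Mul(4, Pow(7, -1))) = Mul(-4, Mul(4, Rational(1, 7))) = Mul(-4, Rational(4, 7)) = Rational(-16, 7) ≈ -2.2857)
Function('I')(r) = Mul(Rational(-16, 7), r)
Add(14598, Function('W')(Function('I')(8))) = Add(14598, 21) = 14619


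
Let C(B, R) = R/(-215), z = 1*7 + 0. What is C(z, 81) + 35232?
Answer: 7574799/215 ≈ 35232.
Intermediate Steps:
z = 7 (z = 7 + 0 = 7)
C(B, R) = -R/215 (C(B, R) = R*(-1/215) = -R/215)
C(z, 81) + 35232 = -1/215*81 + 35232 = -81/215 + 35232 = 7574799/215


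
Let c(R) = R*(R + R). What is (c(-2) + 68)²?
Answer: 5776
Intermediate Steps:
c(R) = 2*R² (c(R) = R*(2*R) = 2*R²)
(c(-2) + 68)² = (2*(-2)² + 68)² = (2*4 + 68)² = (8 + 68)² = 76² = 5776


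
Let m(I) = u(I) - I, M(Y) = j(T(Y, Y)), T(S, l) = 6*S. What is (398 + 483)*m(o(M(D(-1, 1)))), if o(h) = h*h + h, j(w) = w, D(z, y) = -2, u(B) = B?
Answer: 0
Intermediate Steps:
M(Y) = 6*Y
o(h) = h + h² (o(h) = h² + h = h + h²)
m(I) = 0 (m(I) = I - I = 0)
(398 + 483)*m(o(M(D(-1, 1)))) = (398 + 483)*0 = 881*0 = 0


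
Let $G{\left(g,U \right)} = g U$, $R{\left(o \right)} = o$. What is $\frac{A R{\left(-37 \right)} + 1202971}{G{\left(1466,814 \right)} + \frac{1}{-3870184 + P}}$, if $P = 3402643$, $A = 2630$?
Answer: $\frac{516941849601}{557927896283} \approx 0.92654$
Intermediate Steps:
$G{\left(g,U \right)} = U g$
$\frac{A R{\left(-37 \right)} + 1202971}{G{\left(1466,814 \right)} + \frac{1}{-3870184 + P}} = \frac{2630 \left(-37\right) + 1202971}{814 \cdot 1466 + \frac{1}{-3870184 + 3402643}} = \frac{-97310 + 1202971}{1193324 + \frac{1}{-467541}} = \frac{1105661}{1193324 - \frac{1}{467541}} = \frac{1105661}{\frac{557927896283}{467541}} = 1105661 \cdot \frac{467541}{557927896283} = \frac{516941849601}{557927896283}$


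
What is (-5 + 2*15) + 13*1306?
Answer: 17003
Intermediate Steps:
(-5 + 2*15) + 13*1306 = (-5 + 30) + 16978 = 25 + 16978 = 17003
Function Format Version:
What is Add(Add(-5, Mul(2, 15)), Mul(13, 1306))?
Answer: 17003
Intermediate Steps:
Add(Add(-5, Mul(2, 15)), Mul(13, 1306)) = Add(Add(-5, 30), 16978) = Add(25, 16978) = 17003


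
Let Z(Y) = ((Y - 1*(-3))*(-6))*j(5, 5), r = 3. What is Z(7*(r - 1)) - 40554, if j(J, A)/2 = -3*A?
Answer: -37494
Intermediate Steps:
j(J, A) = -6*A (j(J, A) = 2*(-3*A) = -6*A)
Z(Y) = 540 + 180*Y (Z(Y) = ((Y - 1*(-3))*(-6))*(-6*5) = ((Y + 3)*(-6))*(-30) = ((3 + Y)*(-6))*(-30) = (-18 - 6*Y)*(-30) = 540 + 180*Y)
Z(7*(r - 1)) - 40554 = (540 + 180*(7*(3 - 1))) - 40554 = (540 + 180*(7*2)) - 40554 = (540 + 180*14) - 40554 = (540 + 2520) - 40554 = 3060 - 40554 = -37494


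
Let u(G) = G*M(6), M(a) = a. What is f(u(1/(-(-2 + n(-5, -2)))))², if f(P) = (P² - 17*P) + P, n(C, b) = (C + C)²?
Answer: 5574321/5764801 ≈ 0.96696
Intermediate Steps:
n(C, b) = 4*C² (n(C, b) = (2*C)² = 4*C²)
u(G) = 6*G (u(G) = G*6 = 6*G)
f(P) = P² - 16*P
f(u(1/(-(-2 + n(-5, -2)))))² = ((6/((-(-2 + 4*(-5)²))))*(-16 + 6/((-(-2 + 4*(-5)²)))))² = ((6/((-(-2 + 4*25))))*(-16 + 6/((-(-2 + 4*25)))))² = ((6/((-(-2 + 100))))*(-16 + 6/((-(-2 + 100)))))² = ((6/((-1*98)))*(-16 + 6/((-1*98))))² = ((6/(-98))*(-16 + 6/(-98)))² = ((6*(-1/98))*(-16 + 6*(-1/98)))² = (-3*(-16 - 3/49)/49)² = (-3/49*(-787/49))² = (2361/2401)² = 5574321/5764801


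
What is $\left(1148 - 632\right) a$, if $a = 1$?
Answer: $516$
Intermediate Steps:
$\left(1148 - 632\right) a = \left(1148 - 632\right) 1 = 516 \cdot 1 = 516$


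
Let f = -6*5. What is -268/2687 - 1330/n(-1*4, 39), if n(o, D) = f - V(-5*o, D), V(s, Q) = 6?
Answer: 1782031/48366 ≈ 36.845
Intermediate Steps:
f = -30
n(o, D) = -36 (n(o, D) = -30 - 1*6 = -30 - 6 = -36)
-268/2687 - 1330/n(-1*4, 39) = -268/2687 - 1330/(-36) = -268*1/2687 - 1330*(-1/36) = -268/2687 + 665/18 = 1782031/48366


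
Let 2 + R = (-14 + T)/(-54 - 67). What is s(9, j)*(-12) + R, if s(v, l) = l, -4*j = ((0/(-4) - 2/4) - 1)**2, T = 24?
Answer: 2259/484 ≈ 4.6674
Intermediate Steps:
j = -9/16 (j = -((0/(-4) - 2/4) - 1)**2/4 = -((0*(-1/4) - 2*1/4) - 1)**2/4 = -((0 - 1/2) - 1)**2/4 = -(-1/2 - 1)**2/4 = -(-3/2)**2/4 = -1/4*9/4 = -9/16 ≈ -0.56250)
R = -252/121 (R = -2 + (-14 + 24)/(-54 - 67) = -2 + 10/(-121) = -2 + 10*(-1/121) = -2 - 10/121 = -252/121 ≈ -2.0826)
s(9, j)*(-12) + R = -9/16*(-12) - 252/121 = 27/4 - 252/121 = 2259/484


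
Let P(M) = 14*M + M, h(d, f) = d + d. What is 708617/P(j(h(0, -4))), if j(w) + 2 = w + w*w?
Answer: -708617/30 ≈ -23621.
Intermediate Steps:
h(d, f) = 2*d
j(w) = -2 + w + w² (j(w) = -2 + (w + w*w) = -2 + (w + w²) = -2 + w + w²)
P(M) = 15*M
708617/P(j(h(0, -4))) = 708617/((15*(-2 + 2*0 + (2*0)²))) = 708617/((15*(-2 + 0 + 0²))) = 708617/((15*(-2 + 0 + 0))) = 708617/((15*(-2))) = 708617/(-30) = 708617*(-1/30) = -708617/30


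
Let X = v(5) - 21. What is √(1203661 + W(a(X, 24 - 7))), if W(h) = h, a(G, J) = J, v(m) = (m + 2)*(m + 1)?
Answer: 3*√133742 ≈ 1097.1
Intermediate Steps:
v(m) = (1 + m)*(2 + m) (v(m) = (2 + m)*(1 + m) = (1 + m)*(2 + m))
X = 21 (X = (2 + 5² + 3*5) - 21 = (2 + 25 + 15) - 21 = 42 - 21 = 21)
√(1203661 + W(a(X, 24 - 7))) = √(1203661 + (24 - 7)) = √(1203661 + 17) = √1203678 = 3*√133742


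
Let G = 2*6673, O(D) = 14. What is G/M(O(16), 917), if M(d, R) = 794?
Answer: 6673/397 ≈ 16.809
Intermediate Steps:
G = 13346
G/M(O(16), 917) = 13346/794 = 13346*(1/794) = 6673/397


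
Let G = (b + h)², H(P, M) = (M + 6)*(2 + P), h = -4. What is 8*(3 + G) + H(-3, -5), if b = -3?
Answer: 415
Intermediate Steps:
H(P, M) = (2 + P)*(6 + M) (H(P, M) = (6 + M)*(2 + P) = (2 + P)*(6 + M))
G = 49 (G = (-3 - 4)² = (-7)² = 49)
8*(3 + G) + H(-3, -5) = 8*(3 + 49) + (12 + 2*(-5) + 6*(-3) - 5*(-3)) = 8*52 + (12 - 10 - 18 + 15) = 416 - 1 = 415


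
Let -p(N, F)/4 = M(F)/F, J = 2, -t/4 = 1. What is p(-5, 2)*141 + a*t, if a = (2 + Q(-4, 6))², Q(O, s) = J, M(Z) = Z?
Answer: -628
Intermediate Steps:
t = -4 (t = -4*1 = -4)
Q(O, s) = 2
a = 16 (a = (2 + 2)² = 4² = 16)
p(N, F) = -4 (p(N, F) = -4*F/F = -4*1 = -4)
p(-5, 2)*141 + a*t = -4*141 + 16*(-4) = -564 - 64 = -628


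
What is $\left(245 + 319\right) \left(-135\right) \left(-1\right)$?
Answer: $76140$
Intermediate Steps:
$\left(245 + 319\right) \left(-135\right) \left(-1\right) = 564 \left(-135\right) \left(-1\right) = \left(-76140\right) \left(-1\right) = 76140$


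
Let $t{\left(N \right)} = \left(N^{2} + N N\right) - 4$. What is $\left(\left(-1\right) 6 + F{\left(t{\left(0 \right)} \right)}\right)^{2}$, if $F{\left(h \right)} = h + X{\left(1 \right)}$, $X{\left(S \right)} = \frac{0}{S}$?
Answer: $100$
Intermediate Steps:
$t{\left(N \right)} = -4 + 2 N^{2}$ ($t{\left(N \right)} = \left(N^{2} + N^{2}\right) - 4 = 2 N^{2} - 4 = -4 + 2 N^{2}$)
$X{\left(S \right)} = 0$
$F{\left(h \right)} = h$ ($F{\left(h \right)} = h + 0 = h$)
$\left(\left(-1\right) 6 + F{\left(t{\left(0 \right)} \right)}\right)^{2} = \left(\left(-1\right) 6 - \left(4 - 2 \cdot 0^{2}\right)\right)^{2} = \left(-6 + \left(-4 + 2 \cdot 0\right)\right)^{2} = \left(-6 + \left(-4 + 0\right)\right)^{2} = \left(-6 - 4\right)^{2} = \left(-10\right)^{2} = 100$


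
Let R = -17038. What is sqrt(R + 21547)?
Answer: 3*sqrt(501) ≈ 67.149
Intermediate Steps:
sqrt(R + 21547) = sqrt(-17038 + 21547) = sqrt(4509) = 3*sqrt(501)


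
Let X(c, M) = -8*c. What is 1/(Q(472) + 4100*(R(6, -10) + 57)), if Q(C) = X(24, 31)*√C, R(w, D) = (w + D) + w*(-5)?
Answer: 23575/2218772548 + 24*√118/554693137 ≈ 1.1095e-5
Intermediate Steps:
R(w, D) = D - 4*w (R(w, D) = (D + w) - 5*w = D - 4*w)
Q(C) = -192*√C (Q(C) = (-8*24)*√C = -192*√C)
1/(Q(472) + 4100*(R(6, -10) + 57)) = 1/(-384*√118 + 4100*((-10 - 4*6) + 57)) = 1/(-384*√118 + 4100*((-10 - 24) + 57)) = 1/(-384*√118 + 4100*(-34 + 57)) = 1/(-384*√118 + 4100*23) = 1/(-384*√118 + 94300) = 1/(94300 - 384*√118)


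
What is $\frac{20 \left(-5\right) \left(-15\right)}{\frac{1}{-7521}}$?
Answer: $-11281500$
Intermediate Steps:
$\frac{20 \left(-5\right) \left(-15\right)}{\frac{1}{-7521}} = \frac{\left(-100\right) \left(-15\right)}{- \frac{1}{7521}} = 1500 \left(-7521\right) = -11281500$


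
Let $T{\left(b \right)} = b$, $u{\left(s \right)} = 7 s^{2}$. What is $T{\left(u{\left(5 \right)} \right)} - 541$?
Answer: $-366$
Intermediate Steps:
$T{\left(u{\left(5 \right)} \right)} - 541 = 7 \cdot 5^{2} - 541 = 7 \cdot 25 - 541 = 175 - 541 = -366$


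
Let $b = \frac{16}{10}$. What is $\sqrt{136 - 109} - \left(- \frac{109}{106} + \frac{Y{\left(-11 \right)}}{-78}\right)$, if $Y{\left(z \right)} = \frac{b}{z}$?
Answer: $\frac{233381}{227370} + 3 \sqrt{3} \approx 6.2226$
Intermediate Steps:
$b = \frac{8}{5}$ ($b = 16 \cdot \frac{1}{10} = \frac{8}{5} \approx 1.6$)
$Y{\left(z \right)} = \frac{8}{5 z}$
$\sqrt{136 - 109} - \left(- \frac{109}{106} + \frac{Y{\left(-11 \right)}}{-78}\right) = \sqrt{136 - 109} - \left(- \frac{109}{106} + \frac{\frac{8}{5} \frac{1}{-11}}{-78}\right) = \sqrt{27} - \left(\left(-109\right) \frac{1}{106} + \frac{8}{5} \left(- \frac{1}{11}\right) \left(- \frac{1}{78}\right)\right) = 3 \sqrt{3} - \left(- \frac{109}{106} - - \frac{4}{2145}\right) = 3 \sqrt{3} - \left(- \frac{109}{106} + \frac{4}{2145}\right) = 3 \sqrt{3} - - \frac{233381}{227370} = 3 \sqrt{3} + \frac{233381}{227370} = \frac{233381}{227370} + 3 \sqrt{3}$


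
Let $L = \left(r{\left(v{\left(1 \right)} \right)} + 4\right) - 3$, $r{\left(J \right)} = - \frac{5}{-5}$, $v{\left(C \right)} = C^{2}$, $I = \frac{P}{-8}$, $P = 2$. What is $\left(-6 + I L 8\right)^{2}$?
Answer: $100$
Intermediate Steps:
$I = - \frac{1}{4}$ ($I = \frac{2}{-8} = 2 \left(- \frac{1}{8}\right) = - \frac{1}{4} \approx -0.25$)
$r{\left(J \right)} = 1$ ($r{\left(J \right)} = \left(-5\right) \left(- \frac{1}{5}\right) = 1$)
$L = 2$ ($L = \left(1 + 4\right) - 3 = 5 - 3 = 2$)
$\left(-6 + I L 8\right)^{2} = \left(-6 + \left(- \frac{1}{4}\right) 2 \cdot 8\right)^{2} = \left(-6 - 4\right)^{2} = \left(-10\right)^{2} = 100$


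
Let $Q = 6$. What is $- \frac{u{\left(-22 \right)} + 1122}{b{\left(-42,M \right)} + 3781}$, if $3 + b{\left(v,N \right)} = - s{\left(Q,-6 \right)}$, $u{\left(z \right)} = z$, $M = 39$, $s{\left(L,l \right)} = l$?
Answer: $- \frac{25}{86} \approx -0.2907$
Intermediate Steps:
$b{\left(v,N \right)} = 3$ ($b{\left(v,N \right)} = -3 - -6 = -3 + 6 = 3$)
$- \frac{u{\left(-22 \right)} + 1122}{b{\left(-42,M \right)} + 3781} = - \frac{-22 + 1122}{3 + 3781} = - \frac{1100}{3784} = \left(-1\right) \frac{25}{86} = - \frac{25}{86}$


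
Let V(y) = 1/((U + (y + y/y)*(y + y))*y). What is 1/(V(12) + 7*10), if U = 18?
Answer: 3960/277201 ≈ 0.014286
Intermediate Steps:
V(y) = 1/(y*(18 + 2*y*(1 + y))) (V(y) = 1/((18 + (y + y/y)*(y + y))*y) = 1/((18 + (y + 1)*(2*y))*y) = 1/((18 + (1 + y)*(2*y))*y) = 1/((18 + 2*y*(1 + y))*y) = 1/(y*(18 + 2*y*(1 + y))))
1/(V(12) + 7*10) = 1/((½)/(12*(9 + 12 + 12²)) + 7*10) = 1/((½)*(1/12)/(9 + 12 + 144) + 70) = 1/((½)*(1/12)/165 + 70) = 1/((½)*(1/12)*(1/165) + 70) = 1/(1/3960 + 70) = 1/(277201/3960) = 3960/277201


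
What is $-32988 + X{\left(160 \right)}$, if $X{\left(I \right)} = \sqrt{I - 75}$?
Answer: $-32988 + \sqrt{85} \approx -32979.0$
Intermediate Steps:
$X{\left(I \right)} = \sqrt{-75 + I}$
$-32988 + X{\left(160 \right)} = -32988 + \sqrt{-75 + 160} = -32988 + \sqrt{85}$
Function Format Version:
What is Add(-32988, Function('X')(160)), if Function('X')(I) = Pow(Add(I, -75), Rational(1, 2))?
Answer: Add(-32988, Pow(85, Rational(1, 2))) ≈ -32979.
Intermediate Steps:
Function('X')(I) = Pow(Add(-75, I), Rational(1, 2))
Add(-32988, Function('X')(160)) = Add(-32988, Pow(Add(-75, 160), Rational(1, 2))) = Add(-32988, Pow(85, Rational(1, 2)))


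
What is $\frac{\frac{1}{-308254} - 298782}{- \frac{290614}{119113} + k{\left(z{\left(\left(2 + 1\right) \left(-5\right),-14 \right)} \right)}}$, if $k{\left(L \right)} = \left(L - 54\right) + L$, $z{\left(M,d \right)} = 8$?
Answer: $\frac{10970396233220077}{1484831158632} \approx 7388.3$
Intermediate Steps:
$k{\left(L \right)} = -54 + 2 L$ ($k{\left(L \right)} = \left(-54 + L\right) + L = -54 + 2 L$)
$\frac{\frac{1}{-308254} - 298782}{- \frac{290614}{119113} + k{\left(z{\left(\left(2 + 1\right) \left(-5\right),-14 \right)} \right)}} = \frac{\frac{1}{-308254} - 298782}{- \frac{290614}{119113} + \left(-54 + 2 \cdot 8\right)} = \frac{- \frac{1}{308254} - 298782}{\left(-290614\right) \frac{1}{119113} + \left(-54 + 16\right)} = - \frac{92100746629}{308254 \left(- \frac{290614}{119113} - 38\right)} = - \frac{92100746629}{308254 \left(- \frac{4816908}{119113}\right)} = \left(- \frac{92100746629}{308254}\right) \left(- \frac{119113}{4816908}\right) = \frac{10970396233220077}{1484831158632}$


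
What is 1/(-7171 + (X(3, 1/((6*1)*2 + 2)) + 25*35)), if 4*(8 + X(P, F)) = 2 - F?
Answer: -56/352997 ≈ -0.00015864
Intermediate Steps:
X(P, F) = -15/2 - F/4 (X(P, F) = -8 + (2 - F)/4 = -8 + (½ - F/4) = -15/2 - F/4)
1/(-7171 + (X(3, 1/((6*1)*2 + 2)) + 25*35)) = 1/(-7171 + ((-15/2 - 1/(4*((6*1)*2 + 2))) + 25*35)) = 1/(-7171 + ((-15/2 - 1/(4*(6*2 + 2))) + 875)) = 1/(-7171 + ((-15/2 - 1/(4*(12 + 2))) + 875)) = 1/(-7171 + ((-15/2 - ¼/14) + 875)) = 1/(-7171 + ((-15/2 - ¼*1/14) + 875)) = 1/(-7171 + ((-15/2 - 1/56) + 875)) = 1/(-7171 + (-421/56 + 875)) = 1/(-7171 + 48579/56) = 1/(-352997/56) = -56/352997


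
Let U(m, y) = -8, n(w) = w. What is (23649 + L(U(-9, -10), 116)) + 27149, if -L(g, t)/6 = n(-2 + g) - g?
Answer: 50810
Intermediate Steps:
L(g, t) = 12 (L(g, t) = -6*((-2 + g) - g) = -6*(-2) = 12)
(23649 + L(U(-9, -10), 116)) + 27149 = (23649 + 12) + 27149 = 23661 + 27149 = 50810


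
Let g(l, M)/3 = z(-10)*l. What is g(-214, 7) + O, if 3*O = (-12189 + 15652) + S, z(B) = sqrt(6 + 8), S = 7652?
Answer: 3705 - 642*sqrt(14) ≈ 1302.9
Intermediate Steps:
z(B) = sqrt(14)
O = 3705 (O = ((-12189 + 15652) + 7652)/3 = (3463 + 7652)/3 = (1/3)*11115 = 3705)
g(l, M) = 3*l*sqrt(14) (g(l, M) = 3*(sqrt(14)*l) = 3*(l*sqrt(14)) = 3*l*sqrt(14))
g(-214, 7) + O = 3*(-214)*sqrt(14) + 3705 = -642*sqrt(14) + 3705 = 3705 - 642*sqrt(14)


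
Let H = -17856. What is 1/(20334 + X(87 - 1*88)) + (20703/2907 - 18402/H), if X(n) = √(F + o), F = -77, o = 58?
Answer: 3240161840908807/397448724525600 - I*√19/413471575 ≈ 8.1524 - 1.0542e-8*I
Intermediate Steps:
X(n) = I*√19 (X(n) = √(-77 + 58) = √(-19) = I*√19)
1/(20334 + X(87 - 1*88)) + (20703/2907 - 18402/H) = 1/(20334 + I*√19) + (20703/2907 - 18402/(-17856)) = 1/(20334 + I*√19) + (20703*(1/2907) - 18402*(-1/17856)) = 1/(20334 + I*√19) + (6901/969 + 3067/2976) = 1/(20334 + I*√19) + 7836433/961248 = 7836433/961248 + 1/(20334 + I*√19)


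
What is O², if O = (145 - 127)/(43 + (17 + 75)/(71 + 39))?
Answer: 980100/5812921 ≈ 0.16861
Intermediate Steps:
O = 990/2411 (O = 18/(43 + 92/110) = 18/(43 + 92*(1/110)) = 18/(43 + 46/55) = 18/(2411/55) = 18*(55/2411) = 990/2411 ≈ 0.41062)
O² = (990/2411)² = 980100/5812921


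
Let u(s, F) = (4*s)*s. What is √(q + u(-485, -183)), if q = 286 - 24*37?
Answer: √940298 ≈ 969.69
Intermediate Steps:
u(s, F) = 4*s²
q = -602 (q = 286 - 888 = -602)
√(q + u(-485, -183)) = √(-602 + 4*(-485)²) = √(-602 + 4*235225) = √(-602 + 940900) = √940298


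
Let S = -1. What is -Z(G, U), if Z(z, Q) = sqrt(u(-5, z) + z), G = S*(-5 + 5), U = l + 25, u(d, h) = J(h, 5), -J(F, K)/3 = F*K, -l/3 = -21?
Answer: 0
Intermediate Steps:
l = 63 (l = -3*(-21) = 63)
J(F, K) = -3*F*K
u(d, h) = -15*h (u(d, h) = -3*h*5 = -15*h)
U = 88 (U = 63 + 25 = 88)
G = 0 (G = -(-5 + 5) = -1*0 = 0)
Z(z, Q) = sqrt(14)*sqrt(-z) (Z(z, Q) = sqrt(-15*z + z) = sqrt(-14*z) = sqrt(14)*sqrt(-z))
-Z(G, U) = -sqrt(14)*sqrt(-1*0) = -sqrt(14)*sqrt(0) = -sqrt(14)*0 = -1*0 = 0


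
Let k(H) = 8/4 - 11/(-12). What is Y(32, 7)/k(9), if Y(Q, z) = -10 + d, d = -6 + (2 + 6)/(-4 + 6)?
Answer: -144/35 ≈ -4.1143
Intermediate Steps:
d = -2 (d = -6 + 8/2 = -6 + 8*(½) = -6 + 4 = -2)
k(H) = 35/12 (k(H) = 8*(¼) - 11*(-1/12) = 2 + 11/12 = 35/12)
Y(Q, z) = -12 (Y(Q, z) = -10 - 2 = -12)
Y(32, 7)/k(9) = -12/35/12 = -12*12/35 = -144/35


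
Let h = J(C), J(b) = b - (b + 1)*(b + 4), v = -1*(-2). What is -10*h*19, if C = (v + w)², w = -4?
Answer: 6840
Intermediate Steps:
v = 2
C = 4 (C = (2 - 4)² = (-2)² = 4)
J(b) = b - (1 + b)*(4 + b)
h = -36 (h = -4 - 1*4² - 4*4 = -4 - 1*16 - 16 = -4 - 16 - 16 = -36)
-10*h*19 = -10*(-36)*19 = 360*19 = 6840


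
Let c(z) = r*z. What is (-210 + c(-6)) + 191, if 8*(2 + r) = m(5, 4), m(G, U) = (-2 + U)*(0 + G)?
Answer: -29/2 ≈ -14.500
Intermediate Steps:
m(G, U) = G*(-2 + U) (m(G, U) = (-2 + U)*G = G*(-2 + U))
r = -3/4 (r = -2 + (5*(-2 + 4))/8 = -2 + (5*2)/8 = -2 + (1/8)*10 = -2 + 5/4 = -3/4 ≈ -0.75000)
c(z) = -3*z/4
(-210 + c(-6)) + 191 = (-210 - 3/4*(-6)) + 191 = (-210 + 9/2) + 191 = -411/2 + 191 = -29/2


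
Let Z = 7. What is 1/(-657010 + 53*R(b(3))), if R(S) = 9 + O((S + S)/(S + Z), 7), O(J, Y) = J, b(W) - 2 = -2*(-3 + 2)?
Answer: -11/7221439 ≈ -1.5232e-6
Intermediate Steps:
b(W) = 4 (b(W) = 2 - 2*(-3 + 2) = 2 - 2*(-1) = 2 + 2 = 4)
R(S) = 9 + 2*S/(7 + S) (R(S) = 9 + (S + S)/(S + 7) = 9 + (2*S)/(7 + S) = 9 + 2*S/(7 + S))
1/(-657010 + 53*R(b(3))) = 1/(-657010 + 53*((63 + 11*4)/(7 + 4))) = 1/(-657010 + 53*((63 + 44)/11)) = 1/(-657010 + 53*((1/11)*107)) = 1/(-657010 + 53*(107/11)) = 1/(-657010 + 5671/11) = 1/(-7221439/11) = -11/7221439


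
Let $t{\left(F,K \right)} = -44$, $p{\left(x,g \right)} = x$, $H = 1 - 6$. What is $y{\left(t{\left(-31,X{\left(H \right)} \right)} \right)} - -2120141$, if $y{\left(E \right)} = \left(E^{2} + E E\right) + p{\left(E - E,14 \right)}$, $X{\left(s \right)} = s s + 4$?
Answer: $2124013$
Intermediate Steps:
$H = -5$ ($H = 1 - 6 = -5$)
$X{\left(s \right)} = 4 + s^{2}$ ($X{\left(s \right)} = s^{2} + 4 = 4 + s^{2}$)
$y{\left(E \right)} = 2 E^{2}$ ($y{\left(E \right)} = \left(E^{2} + E E\right) + \left(E - E\right) = \left(E^{2} + E^{2}\right) + 0 = 2 E^{2} + 0 = 2 E^{2}$)
$y{\left(t{\left(-31,X{\left(H \right)} \right)} \right)} - -2120141 = 2 \left(-44\right)^{2} - -2120141 = 2 \cdot 1936 + 2120141 = 3872 + 2120141 = 2124013$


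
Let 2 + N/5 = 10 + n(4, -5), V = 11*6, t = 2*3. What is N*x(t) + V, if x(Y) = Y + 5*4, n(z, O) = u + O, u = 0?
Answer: 456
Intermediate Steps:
t = 6
n(z, O) = O (n(z, O) = 0 + O = O)
V = 66
x(Y) = 20 + Y (x(Y) = Y + 20 = 20 + Y)
N = 15 (N = -10 + 5*(10 - 5) = -10 + 5*5 = -10 + 25 = 15)
N*x(t) + V = 15*(20 + 6) + 66 = 15*26 + 66 = 390 + 66 = 456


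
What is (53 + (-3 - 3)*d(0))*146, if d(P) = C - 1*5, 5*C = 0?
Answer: 12118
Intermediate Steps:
C = 0 (C = (1/5)*0 = 0)
d(P) = -5 (d(P) = 0 - 1*5 = 0 - 5 = -5)
(53 + (-3 - 3)*d(0))*146 = (53 + (-3 - 3)*(-5))*146 = (53 - 6*(-5))*146 = (53 + 30)*146 = 83*146 = 12118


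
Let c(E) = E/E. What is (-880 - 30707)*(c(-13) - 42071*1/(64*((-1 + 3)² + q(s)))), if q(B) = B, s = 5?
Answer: 436900855/192 ≈ 2.2755e+6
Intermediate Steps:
c(E) = 1
(-880 - 30707)*(c(-13) - 42071*1/(64*((-1 + 3)² + q(s)))) = (-880 - 30707)*(1 - 42071*1/(64*((-1 + 3)² + 5))) = -31587*(1 - 42071*1/(64*(2² + 5))) = -31587*(1 - 42071*1/(64*(4 + 5))) = -31587*(1 - 42071/(9*64)) = -31587*(1 - 42071/576) = -31587*(-41495/576) = 436900855/192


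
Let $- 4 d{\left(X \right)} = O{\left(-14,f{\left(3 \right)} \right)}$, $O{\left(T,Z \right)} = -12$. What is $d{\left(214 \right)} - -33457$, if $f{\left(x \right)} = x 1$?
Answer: $33460$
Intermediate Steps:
$f{\left(x \right)} = x$
$d{\left(X \right)} = 3$ ($d{\left(X \right)} = \left(- \frac{1}{4}\right) \left(-12\right) = 3$)
$d{\left(214 \right)} - -33457 = 3 - -33457 = 3 + 33457 = 33460$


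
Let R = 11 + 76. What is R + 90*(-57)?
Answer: -5043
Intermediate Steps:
R = 87
R + 90*(-57) = 87 + 90*(-57) = 87 - 5130 = -5043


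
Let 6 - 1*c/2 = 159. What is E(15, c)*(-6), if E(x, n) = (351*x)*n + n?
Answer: 9668376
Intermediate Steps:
c = -306 (c = 12 - 2*159 = 12 - 318 = -306)
E(x, n) = n + 351*n*x (E(x, n) = 351*n*x + n = n + 351*n*x)
E(15, c)*(-6) = -306*(1 + 351*15)*(-6) = -306*(1 + 5265)*(-6) = -306*5266*(-6) = -1611396*(-6) = 9668376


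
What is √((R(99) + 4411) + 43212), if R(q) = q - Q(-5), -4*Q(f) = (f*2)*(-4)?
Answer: 2*√11933 ≈ 218.48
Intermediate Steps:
Q(f) = 2*f (Q(f) = -f*2*(-4)/4 = -2*f*(-4)/4 = -(-2)*f = 2*f)
R(q) = 10 + q (R(q) = q - 2*(-5) = q - 1*(-10) = q + 10 = 10 + q)
√((R(99) + 4411) + 43212) = √(((10 + 99) + 4411) + 43212) = √((109 + 4411) + 43212) = √(4520 + 43212) = √47732 = 2*√11933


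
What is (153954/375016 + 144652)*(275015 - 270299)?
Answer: 31978587863547/46877 ≈ 6.8218e+8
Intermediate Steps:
(153954/375016 + 144652)*(275015 - 270299) = (153954*(1/375016) + 144652)*4716 = (76977/187508 + 144652)*4716 = (27123484193/187508)*4716 = 31978587863547/46877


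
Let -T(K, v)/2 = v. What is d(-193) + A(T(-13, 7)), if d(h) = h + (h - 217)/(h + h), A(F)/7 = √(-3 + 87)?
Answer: -37044/193 + 14*√21 ≈ -127.78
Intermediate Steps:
T(K, v) = -2*v
A(F) = 14*√21 (A(F) = 7*√(-3 + 87) = 7*√84 = 7*(2*√21) = 14*√21)
d(h) = h + (-217 + h)/(2*h) (d(h) = h + (-217 + h)/((2*h)) = h + (-217 + h)*(1/(2*h)) = h + (-217 + h)/(2*h))
d(-193) + A(T(-13, 7)) = (½ - 193 - 217/2/(-193)) + 14*√21 = (½ - 193 - 217/2*(-1/193)) + 14*√21 = (½ - 193 + 217/386) + 14*√21 = -37044/193 + 14*√21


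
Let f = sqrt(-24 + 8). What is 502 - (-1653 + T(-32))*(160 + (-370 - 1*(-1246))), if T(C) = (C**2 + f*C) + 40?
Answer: 610706 + 132608*I ≈ 6.1071e+5 + 1.3261e+5*I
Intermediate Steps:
f = 4*I (f = sqrt(-16) = 4*I ≈ 4.0*I)
T(C) = 40 + C**2 + 4*I*C (T(C) = (C**2 + (4*I)*C) + 40 = (C**2 + 4*I*C) + 40 = 40 + C**2 + 4*I*C)
502 - (-1653 + T(-32))*(160 + (-370 - 1*(-1246))) = 502 - (-1653 + (40 + (-32)**2 + 4*I*(-32)))*(160 + (-370 - 1*(-1246))) = 502 - (-1653 + (40 + 1024 - 128*I))*(160 + (-370 + 1246)) = 502 - (-1653 + (1064 - 128*I))*(160 + 876) = 502 - (-589 - 128*I)*1036 = 502 - (-610204 - 132608*I) = 502 + (610204 + 132608*I) = 610706 + 132608*I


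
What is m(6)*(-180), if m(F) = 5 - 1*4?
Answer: -180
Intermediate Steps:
m(F) = 1 (m(F) = 5 - 4 = 1)
m(6)*(-180) = 1*(-180) = -180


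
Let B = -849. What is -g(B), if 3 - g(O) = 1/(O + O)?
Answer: -5095/1698 ≈ -3.0006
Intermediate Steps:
g(O) = 3 - 1/(2*O) (g(O) = 3 - 1/(O + O) = 3 - 1/(2*O))
-g(B) = -(3 - 1/2/(-849)) = -(3 - 1/2*(-1/849)) = -(3 + 1/1698) = -1*5095/1698 = -5095/1698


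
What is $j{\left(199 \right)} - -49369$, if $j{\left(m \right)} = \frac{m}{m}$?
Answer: $49370$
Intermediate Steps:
$j{\left(m \right)} = 1$
$j{\left(199 \right)} - -49369 = 1 - -49369 = 1 + 49369 = 49370$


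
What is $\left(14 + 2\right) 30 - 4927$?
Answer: $-4447$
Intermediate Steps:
$\left(14 + 2\right) 30 - 4927 = 16 \cdot 30 - 4927 = 480 - 4927 = -4447$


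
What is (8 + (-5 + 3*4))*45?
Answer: 675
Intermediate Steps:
(8 + (-5 + 3*4))*45 = (8 + (-5 + 12))*45 = (8 + 7)*45 = 15*45 = 675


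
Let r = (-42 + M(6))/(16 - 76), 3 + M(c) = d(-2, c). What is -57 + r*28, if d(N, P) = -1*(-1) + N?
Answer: -533/15 ≈ -35.533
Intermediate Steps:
d(N, P) = 1 + N
M(c) = -4 (M(c) = -3 + (1 - 2) = -3 - 1 = -4)
r = 23/30 (r = (-42 - 4)/(16 - 76) = -46/(-60) = -46*(-1/60) = 23/30 ≈ 0.76667)
-57 + r*28 = -57 + (23/30)*28 = -57 + 322/15 = -533/15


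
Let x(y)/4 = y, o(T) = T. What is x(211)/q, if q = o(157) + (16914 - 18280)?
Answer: -844/1209 ≈ -0.69810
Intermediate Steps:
x(y) = 4*y
q = -1209 (q = 157 + (16914 - 18280) = 157 - 1366 = -1209)
x(211)/q = (4*211)/(-1209) = 844*(-1/1209) = -844/1209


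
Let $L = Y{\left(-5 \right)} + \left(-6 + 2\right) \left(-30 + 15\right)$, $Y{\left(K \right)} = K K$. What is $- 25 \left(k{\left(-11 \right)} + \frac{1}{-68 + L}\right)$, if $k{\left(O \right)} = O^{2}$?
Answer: $- \frac{51450}{17} \approx -3026.5$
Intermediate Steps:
$Y{\left(K \right)} = K^{2}$
$L = 85$ ($L = \left(-5\right)^{2} + \left(-6 + 2\right) \left(-30 + 15\right) = 25 - -60 = 25 + 60 = 85$)
$- 25 \left(k{\left(-11 \right)} + \frac{1}{-68 + L}\right) = - 25 \left(\left(-11\right)^{2} + \frac{1}{-68 + 85}\right) = - 25 \left(121 + \frac{1}{17}\right) = \left(-25\right) \frac{2058}{17} = - \frac{51450}{17}$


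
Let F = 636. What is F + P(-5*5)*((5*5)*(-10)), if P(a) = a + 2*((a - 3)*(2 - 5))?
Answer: -35114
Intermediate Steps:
P(a) = 18 - 5*a (P(a) = a + 2*((-3 + a)*(-3)) = a + 2*(9 - 3*a) = a + (18 - 6*a) = 18 - 5*a)
F + P(-5*5)*((5*5)*(-10)) = 636 + (18 - (-25)*5)*((5*5)*(-10)) = 636 + (18 - 5*(-25))*(25*(-10)) = 636 + (18 + 125)*(-250) = 636 + 143*(-250) = 636 - 35750 = -35114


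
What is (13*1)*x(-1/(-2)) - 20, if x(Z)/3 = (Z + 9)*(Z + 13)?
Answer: 19927/4 ≈ 4981.8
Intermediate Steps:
x(Z) = 3*(9 + Z)*(13 + Z) (x(Z) = 3*((Z + 9)*(Z + 13)) = 3*((9 + Z)*(13 + Z)) = 3*(9 + Z)*(13 + Z))
(13*1)*x(-1/(-2)) - 20 = (13*1)*(351 + 3*(-1/(-2))² + 66*(-1/(-2))) - 20 = 13*(351 + 3*(-1*(-½))² + 66*(-1*(-½))) - 20 = 13*(351 + 3*(½)² + 66*(½)) - 20 = 13*(351 + 3*(¼) + 33) - 20 = 13*(351 + ¾ + 33) - 20 = 13*(1539/4) - 20 = 20007/4 - 20 = 19927/4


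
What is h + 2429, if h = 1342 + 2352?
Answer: 6123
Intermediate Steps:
h = 3694
h + 2429 = 3694 + 2429 = 6123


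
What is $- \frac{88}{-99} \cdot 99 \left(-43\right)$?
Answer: $-3784$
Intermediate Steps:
$- \frac{88}{-99} \cdot 99 \left(-43\right) = \left(-88\right) \left(- \frac{1}{99}\right) 99 \left(-43\right) = \frac{8}{9} \cdot 99 \left(-43\right) = 88 \left(-43\right) = -3784$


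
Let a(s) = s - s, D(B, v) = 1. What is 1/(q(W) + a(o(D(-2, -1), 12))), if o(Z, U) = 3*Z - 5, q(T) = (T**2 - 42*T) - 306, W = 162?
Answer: 1/19134 ≈ 5.2263e-5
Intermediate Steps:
q(T) = -306 + T**2 - 42*T
o(Z, U) = -5 + 3*Z
a(s) = 0
1/(q(W) + a(o(D(-2, -1), 12))) = 1/((-306 + 162**2 - 42*162) + 0) = 1/((-306 + 26244 - 6804) + 0) = 1/(19134 + 0) = 1/19134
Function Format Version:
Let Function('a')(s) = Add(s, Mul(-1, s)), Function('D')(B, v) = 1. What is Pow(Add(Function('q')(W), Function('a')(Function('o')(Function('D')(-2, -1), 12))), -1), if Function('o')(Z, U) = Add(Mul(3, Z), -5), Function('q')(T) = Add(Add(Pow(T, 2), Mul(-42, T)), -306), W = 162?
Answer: Rational(1, 19134) ≈ 5.2263e-5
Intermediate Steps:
Function('q')(T) = Add(-306, Pow(T, 2), Mul(-42, T))
Function('o')(Z, U) = Add(-5, Mul(3, Z))
Function('a')(s) = 0
Pow(Add(Function('q')(W), Function('a')(Function('o')(Function('D')(-2, -1), 12))), -1) = Pow(Add(Add(-306, Pow(162, 2), Mul(-42, 162)), 0), -1) = Pow(Add(Add(-306, 26244, -6804), 0), -1) = Pow(Add(19134, 0), -1) = Pow(19134, -1) = Rational(1, 19134)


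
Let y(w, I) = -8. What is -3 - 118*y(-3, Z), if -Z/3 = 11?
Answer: 941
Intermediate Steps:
Z = -33 (Z = -3*11 = -33)
-3 - 118*y(-3, Z) = -3 - 118*(-8) = -3 + 944 = 941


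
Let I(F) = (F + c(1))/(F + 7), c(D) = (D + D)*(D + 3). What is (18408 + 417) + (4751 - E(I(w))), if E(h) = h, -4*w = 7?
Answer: 495071/21 ≈ 23575.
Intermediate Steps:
w = -7/4 (w = -1/4*7 = -7/4 ≈ -1.7500)
c(D) = 2*D*(3 + D) (c(D) = (2*D)*(3 + D) = 2*D*(3 + D))
I(F) = (8 + F)/(7 + F) (I(F) = (F + 2*1*(3 + 1))/(F + 7) = (F + 2*1*4)/(7 + F) = (F + 8)/(7 + F) = (8 + F)/(7 + F))
(18408 + 417) + (4751 - E(I(w))) = (18408 + 417) + (4751 - (8 - 7/4)/(7 - 7/4)) = 18825 + (4751 - 25/(21/4*4)) = 18825 + (4751 - 4*25/(21*4)) = 18825 + (4751 - 1*25/21) = 18825 + (4751 - 25/21) = 18825 + 99746/21 = 495071/21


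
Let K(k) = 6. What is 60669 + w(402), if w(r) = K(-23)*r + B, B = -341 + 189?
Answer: 62929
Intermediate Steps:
B = -152
w(r) = -152 + 6*r (w(r) = 6*r - 152 = -152 + 6*r)
60669 + w(402) = 60669 + (-152 + 6*402) = 60669 + (-152 + 2412) = 60669 + 2260 = 62929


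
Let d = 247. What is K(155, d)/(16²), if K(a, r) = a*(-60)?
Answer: -2325/64 ≈ -36.328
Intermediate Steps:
K(a, r) = -60*a
K(155, d)/(16²) = (-60*155)/(16²) = -9300/256 = -9300*1/256 = -2325/64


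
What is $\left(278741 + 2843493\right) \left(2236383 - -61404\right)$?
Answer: $7174228696158$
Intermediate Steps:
$\left(278741 + 2843493\right) \left(2236383 - -61404\right) = 3122234 \left(2236383 + 61404\right) = 3122234 \cdot 2297787 = 7174228696158$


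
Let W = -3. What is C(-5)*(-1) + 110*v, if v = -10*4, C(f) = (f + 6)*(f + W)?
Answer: -4392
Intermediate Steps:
C(f) = (-3 + f)*(6 + f) (C(f) = (f + 6)*(f - 3) = (6 + f)*(-3 + f) = (-3 + f)*(6 + f))
v = -40
C(-5)*(-1) + 110*v = (-18 + (-5)² + 3*(-5))*(-1) + 110*(-40) = (-18 + 25 - 15)*(-1) - 4400 = -8*(-1) - 4400 = 8 - 4400 = -4392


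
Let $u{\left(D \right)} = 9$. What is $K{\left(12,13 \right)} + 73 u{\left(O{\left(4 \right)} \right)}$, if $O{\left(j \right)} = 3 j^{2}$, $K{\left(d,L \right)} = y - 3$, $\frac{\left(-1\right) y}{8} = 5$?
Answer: $614$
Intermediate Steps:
$y = -40$ ($y = \left(-8\right) 5 = -40$)
$K{\left(d,L \right)} = -43$ ($K{\left(d,L \right)} = -40 - 3 = -43$)
$K{\left(12,13 \right)} + 73 u{\left(O{\left(4 \right)} \right)} = -43 + 73 \cdot 9 = -43 + 657 = 614$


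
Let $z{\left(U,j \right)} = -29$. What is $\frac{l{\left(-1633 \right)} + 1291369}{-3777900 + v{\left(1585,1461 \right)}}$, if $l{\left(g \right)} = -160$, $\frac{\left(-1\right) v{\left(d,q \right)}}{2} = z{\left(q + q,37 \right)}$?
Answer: $- \frac{1291209}{3777842} \approx -0.34178$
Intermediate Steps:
$v{\left(d,q \right)} = 58$ ($v{\left(d,q \right)} = \left(-2\right) \left(-29\right) = 58$)
$\frac{l{\left(-1633 \right)} + 1291369}{-3777900 + v{\left(1585,1461 \right)}} = \frac{-160 + 1291369}{-3777900 + 58} = \frac{1291209}{-3777842} = 1291209 \left(- \frac{1}{3777842}\right) = - \frac{1291209}{3777842}$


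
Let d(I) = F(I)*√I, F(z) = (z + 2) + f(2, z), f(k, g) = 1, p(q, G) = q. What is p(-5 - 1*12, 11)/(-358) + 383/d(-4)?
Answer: 17/358 + 383*I/2 ≈ 0.047486 + 191.5*I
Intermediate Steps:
F(z) = 3 + z (F(z) = (z + 2) + 1 = (2 + z) + 1 = 3 + z)
d(I) = √I*(3 + I) (d(I) = (3 + I)*√I = √I*(3 + I))
p(-5 - 1*12, 11)/(-358) + 383/d(-4) = (-5 - 1*12)/(-358) + 383/((√(-4)*(3 - 4))) = (-5 - 12)*(-1/358) + 383/(((2*I)*(-1))) = -17*(-1/358) + 383/((-2*I)) = 17/358 + 383*(I/2) = 17/358 + 383*I/2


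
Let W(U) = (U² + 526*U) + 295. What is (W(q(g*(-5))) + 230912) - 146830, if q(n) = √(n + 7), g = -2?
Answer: 84394 + 526*√17 ≈ 86563.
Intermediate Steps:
q(n) = √(7 + n)
W(U) = 295 + U² + 526*U
(W(q(g*(-5))) + 230912) - 146830 = ((295 + (√(7 - 2*(-5)))² + 526*√(7 - 2*(-5))) + 230912) - 146830 = ((295 + (√(7 + 10))² + 526*√(7 + 10)) + 230912) - 146830 = ((295 + (√17)² + 526*√17) + 230912) - 146830 = ((295 + 17 + 526*√17) + 230912) - 146830 = ((312 + 526*√17) + 230912) - 146830 = (231224 + 526*√17) - 146830 = 84394 + 526*√17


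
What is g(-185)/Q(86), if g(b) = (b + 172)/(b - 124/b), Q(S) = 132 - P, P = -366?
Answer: 2405/16982298 ≈ 0.00014162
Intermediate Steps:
Q(S) = 498 (Q(S) = 132 - 1*(-366) = 132 + 366 = 498)
g(b) = (172 + b)/(b - 124/b)
g(-185)/Q(86) = -185*(172 - 185)/(-124 + (-185)**2)/498 = -185*(-13)/(-124 + 34225)*(1/498) = -185*(-13)/34101*(1/498) = -185*1/34101*(-13)*(1/498) = (2405/34101)*(1/498) = 2405/16982298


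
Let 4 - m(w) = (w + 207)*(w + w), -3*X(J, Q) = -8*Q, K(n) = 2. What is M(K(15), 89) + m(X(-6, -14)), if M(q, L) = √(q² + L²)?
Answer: 114052/9 + 5*√317 ≈ 12761.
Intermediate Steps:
X(J, Q) = 8*Q/3 (X(J, Q) = -(-8)*Q/3 = 8*Q/3)
M(q, L) = √(L² + q²)
m(w) = 4 - 2*w*(207 + w) (m(w) = 4 - (w + 207)*(w + w) = 4 - (207 + w)*2*w = 4 - 2*w*(207 + w))
M(K(15), 89) + m(X(-6, -14)) = √(89² + 2²) + (4 - 1104*(-14) - 2*((8/3)*(-14))²) = √(7921 + 4) + (4 - 414*(-112/3) - 2*(-112/3)²) = √7925 + (4 + 15456 - 2*12544/9) = 5*√317 + (4 + 15456 - 25088/9) = 5*√317 + 114052/9 = 114052/9 + 5*√317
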